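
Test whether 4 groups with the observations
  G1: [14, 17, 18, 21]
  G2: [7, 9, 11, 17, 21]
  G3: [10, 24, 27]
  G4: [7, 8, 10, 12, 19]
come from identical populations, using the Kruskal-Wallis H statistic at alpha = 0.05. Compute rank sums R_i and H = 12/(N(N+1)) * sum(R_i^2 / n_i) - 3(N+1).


Step 1: Combine all N = 17 observations and assign midranks.
sorted (value, group, rank): (7,G2,1.5), (7,G4,1.5), (8,G4,3), (9,G2,4), (10,G3,5.5), (10,G4,5.5), (11,G2,7), (12,G4,8), (14,G1,9), (17,G1,10.5), (17,G2,10.5), (18,G1,12), (19,G4,13), (21,G1,14.5), (21,G2,14.5), (24,G3,16), (27,G3,17)
Step 2: Sum ranks within each group.
R_1 = 46 (n_1 = 4)
R_2 = 37.5 (n_2 = 5)
R_3 = 38.5 (n_3 = 3)
R_4 = 31 (n_4 = 5)
Step 3: H = 12/(N(N+1)) * sum(R_i^2/n_i) - 3(N+1)
     = 12/(17*18) * (46^2/4 + 37.5^2/5 + 38.5^2/3 + 31^2/5) - 3*18
     = 0.039216 * 1496.53 - 54
     = 4.687582.
Step 4: Ties present; correction factor C = 1 - 24/(17^3 - 17) = 0.995098. Corrected H = 4.687582 / 0.995098 = 4.710673.
Step 5: Under H0, H ~ chi^2(3); p-value = 0.194251.
Step 6: alpha = 0.05. fail to reject H0.

H = 4.7107, df = 3, p = 0.194251, fail to reject H0.


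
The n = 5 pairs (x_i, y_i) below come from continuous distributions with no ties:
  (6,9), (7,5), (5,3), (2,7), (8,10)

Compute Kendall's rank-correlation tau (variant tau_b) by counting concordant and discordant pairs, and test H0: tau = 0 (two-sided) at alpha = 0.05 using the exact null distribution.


Step 1: Enumerate the 10 unordered pairs (i,j) with i<j and classify each by sign(x_j-x_i) * sign(y_j-y_i).
  (1,2):dx=+1,dy=-4->D; (1,3):dx=-1,dy=-6->C; (1,4):dx=-4,dy=-2->C; (1,5):dx=+2,dy=+1->C
  (2,3):dx=-2,dy=-2->C; (2,4):dx=-5,dy=+2->D; (2,5):dx=+1,dy=+5->C; (3,4):dx=-3,dy=+4->D
  (3,5):dx=+3,dy=+7->C; (4,5):dx=+6,dy=+3->C
Step 2: C = 7, D = 3, total pairs = 10.
Step 3: tau = (C - D)/(n(n-1)/2) = (7 - 3)/10 = 0.400000.
Step 4: Exact two-sided p-value (enumerate n! = 120 permutations of y under H0): p = 0.483333.
Step 5: alpha = 0.05. fail to reject H0.

tau_b = 0.4000 (C=7, D=3), p = 0.483333, fail to reject H0.


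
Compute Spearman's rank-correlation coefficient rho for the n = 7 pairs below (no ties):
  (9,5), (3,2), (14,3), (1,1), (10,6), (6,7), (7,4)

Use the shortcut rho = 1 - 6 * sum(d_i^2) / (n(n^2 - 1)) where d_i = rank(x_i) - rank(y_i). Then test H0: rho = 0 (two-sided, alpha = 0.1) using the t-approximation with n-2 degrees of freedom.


Step 1: Rank x and y separately (midranks; no ties here).
rank(x): 9->5, 3->2, 14->7, 1->1, 10->6, 6->3, 7->4
rank(y): 5->5, 2->2, 3->3, 1->1, 6->6, 7->7, 4->4
Step 2: d_i = R_x(i) - R_y(i); compute d_i^2.
  (5-5)^2=0, (2-2)^2=0, (7-3)^2=16, (1-1)^2=0, (6-6)^2=0, (3-7)^2=16, (4-4)^2=0
sum(d^2) = 32.
Step 3: rho = 1 - 6*32 / (7*(7^2 - 1)) = 1 - 192/336 = 0.428571.
Step 4: Under H0, t = rho * sqrt((n-2)/(1-rho^2)) = 1.0607 ~ t(5).
Step 5: Two-sided p-value from the t-distribution with 5 df = 0.337368.
Step 6: alpha = 0.1. fail to reject H0.

rho = 0.4286, p = 0.337368, fail to reject H0 at alpha = 0.1.


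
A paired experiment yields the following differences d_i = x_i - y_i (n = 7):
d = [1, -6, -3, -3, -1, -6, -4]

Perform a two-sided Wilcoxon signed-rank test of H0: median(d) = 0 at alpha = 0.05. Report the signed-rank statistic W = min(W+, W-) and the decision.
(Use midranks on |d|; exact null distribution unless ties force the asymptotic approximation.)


Step 1: Drop any zero differences (none here) and take |d_i|.
|d| = [1, 6, 3, 3, 1, 6, 4]
Step 2: Midrank |d_i| (ties get averaged ranks).
ranks: |1|->1.5, |6|->6.5, |3|->3.5, |3|->3.5, |1|->1.5, |6|->6.5, |4|->5
Step 3: Attach original signs; sum ranks with positive sign and with negative sign.
W+ = 1.5 = 1.5
W- = 6.5 + 3.5 + 3.5 + 1.5 + 6.5 + 5 = 26.5
(Check: W+ + W- = 28 should equal n(n+1)/2 = 28.)
Step 4: Test statistic W = min(W+, W-) = 1.5.
Step 5: Ties in |d|, so use the tie-corrected normal approximation.
        E[W] = n(n+1)/4 = 7*8/4 = 14.
        Tie groups: |d|=1 (t=2), |d|=3 (t=2), |d|=6 (t=2); sum(t^3 - t) = 18.
        Var[W] = n(n+1)(2n+1)/24 - sum(t^3-t)/48 = 840/24 - 18/48 = 34.625.
        z = (W - E[W]) / sqrt(Var[W]) = (1.5 - 14) / 5.8843 = -2.1243.
        Two-sided p = 2*Phi(z) = 0.033645.
Step 6: alpha = 0.05. reject H0.

W+ = 1.5, W- = 26.5, W = min = 1.5, p = 0.033645, reject H0.


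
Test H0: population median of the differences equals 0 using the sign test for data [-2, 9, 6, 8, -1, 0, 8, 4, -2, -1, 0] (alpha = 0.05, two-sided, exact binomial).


Step 1: Discard zero differences. Original n = 11; n_eff = number of nonzero differences = 9.
Nonzero differences (with sign): -2, +9, +6, +8, -1, +8, +4, -2, -1
Step 2: Count signs: positive = 5, negative = 4.
Step 3: Under H0: P(positive) = 0.5, so the number of positives S ~ Bin(9, 0.5).
Step 4: Two-sided exact p-value = sum of Bin(9,0.5) probabilities at or below the observed probability = 1.000000.
Step 5: alpha = 0.05. fail to reject H0.

n_eff = 9, pos = 5, neg = 4, p = 1.000000, fail to reject H0.


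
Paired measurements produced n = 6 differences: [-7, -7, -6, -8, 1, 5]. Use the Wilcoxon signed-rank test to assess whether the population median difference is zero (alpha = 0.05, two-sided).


Step 1: Drop any zero differences (none here) and take |d_i|.
|d| = [7, 7, 6, 8, 1, 5]
Step 2: Midrank |d_i| (ties get averaged ranks).
ranks: |7|->4.5, |7|->4.5, |6|->3, |8|->6, |1|->1, |5|->2
Step 3: Attach original signs; sum ranks with positive sign and with negative sign.
W+ = 1 + 2 = 3
W- = 4.5 + 4.5 + 3 + 6 = 18
(Check: W+ + W- = 21 should equal n(n+1)/2 = 21.)
Step 4: Test statistic W = min(W+, W-) = 3.
Step 5: Ties in |d|, so use the tie-corrected normal approximation.
        E[W] = n(n+1)/4 = 6*7/4 = 10.5.
        Tie groups: |d|=7 (t=2); sum(t^3 - t) = 6.
        Var[W] = n(n+1)(2n+1)/24 - sum(t^3-t)/48 = 546/24 - 6/48 = 22.625.
        z = (W - E[W]) / sqrt(Var[W]) = (3 - 10.5) / 4.7566 = -1.5768.
        Two-sided p = 2*Phi(z) = 0.114850.
Step 6: alpha = 0.05. fail to reject H0.

W+ = 3, W- = 18, W = min = 3, p = 0.114850, fail to reject H0.


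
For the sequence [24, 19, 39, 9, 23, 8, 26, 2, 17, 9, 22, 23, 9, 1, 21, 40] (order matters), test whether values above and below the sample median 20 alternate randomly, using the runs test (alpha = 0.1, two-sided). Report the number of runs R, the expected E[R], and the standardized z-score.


Step 1: Compute median = 20; label A = above, B = below.
Labels in order: ABABABABBBAABBAA  (n_A = 8, n_B = 8)
Step 2: Count runs R = 11.
Step 3: Under H0 (random ordering), E[R] = 2*n_A*n_B/(n_A+n_B) + 1 = 2*8*8/16 + 1 = 9.0000.
        Var[R] = 2*n_A*n_B*(2*n_A*n_B - n_A - n_B) / ((n_A+n_B)^2 * (n_A+n_B-1)) = 14336/3840 = 3.7333.
        SD[R] = 1.9322.
Step 4: Continuity-corrected z = (R - 0.5 - E[R]) / SD[R] = (11 - 0.5 - 9.0000) / 1.9322 = 0.7763.
Step 5: Two-sided p-value via normal approximation = 2*(1 - Phi(|z|)) = 0.437558.
Step 6: alpha = 0.1. fail to reject H0.

R = 11, z = 0.7763, p = 0.437558, fail to reject H0.


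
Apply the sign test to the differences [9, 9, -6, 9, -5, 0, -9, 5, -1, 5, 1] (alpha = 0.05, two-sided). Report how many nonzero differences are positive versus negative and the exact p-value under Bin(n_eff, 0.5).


Step 1: Discard zero differences. Original n = 11; n_eff = number of nonzero differences = 10.
Nonzero differences (with sign): +9, +9, -6, +9, -5, -9, +5, -1, +5, +1
Step 2: Count signs: positive = 6, negative = 4.
Step 3: Under H0: P(positive) = 0.5, so the number of positives S ~ Bin(10, 0.5).
Step 4: Two-sided exact p-value = sum of Bin(10,0.5) probabilities at or below the observed probability = 0.753906.
Step 5: alpha = 0.05. fail to reject H0.

n_eff = 10, pos = 6, neg = 4, p = 0.753906, fail to reject H0.


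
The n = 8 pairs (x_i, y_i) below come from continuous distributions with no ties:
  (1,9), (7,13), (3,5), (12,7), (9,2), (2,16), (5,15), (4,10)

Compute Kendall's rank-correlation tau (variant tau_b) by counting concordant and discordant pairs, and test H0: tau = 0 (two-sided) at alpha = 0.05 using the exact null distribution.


Step 1: Enumerate the 28 unordered pairs (i,j) with i<j and classify each by sign(x_j-x_i) * sign(y_j-y_i).
  (1,2):dx=+6,dy=+4->C; (1,3):dx=+2,dy=-4->D; (1,4):dx=+11,dy=-2->D; (1,5):dx=+8,dy=-7->D
  (1,6):dx=+1,dy=+7->C; (1,7):dx=+4,dy=+6->C; (1,8):dx=+3,dy=+1->C; (2,3):dx=-4,dy=-8->C
  (2,4):dx=+5,dy=-6->D; (2,5):dx=+2,dy=-11->D; (2,6):dx=-5,dy=+3->D; (2,7):dx=-2,dy=+2->D
  (2,8):dx=-3,dy=-3->C; (3,4):dx=+9,dy=+2->C; (3,5):dx=+6,dy=-3->D; (3,6):dx=-1,dy=+11->D
  (3,7):dx=+2,dy=+10->C; (3,8):dx=+1,dy=+5->C; (4,5):dx=-3,dy=-5->C; (4,6):dx=-10,dy=+9->D
  (4,7):dx=-7,dy=+8->D; (4,8):dx=-8,dy=+3->D; (5,6):dx=-7,dy=+14->D; (5,7):dx=-4,dy=+13->D
  (5,8):dx=-5,dy=+8->D; (6,7):dx=+3,dy=-1->D; (6,8):dx=+2,dy=-6->D; (7,8):dx=-1,dy=-5->C
Step 2: C = 11, D = 17, total pairs = 28.
Step 3: tau = (C - D)/(n(n-1)/2) = (11 - 17)/28 = -0.214286.
Step 4: Exact two-sided p-value (enumerate n! = 40320 permutations of y under H0): p = 0.548413.
Step 5: alpha = 0.05. fail to reject H0.

tau_b = -0.2143 (C=11, D=17), p = 0.548413, fail to reject H0.


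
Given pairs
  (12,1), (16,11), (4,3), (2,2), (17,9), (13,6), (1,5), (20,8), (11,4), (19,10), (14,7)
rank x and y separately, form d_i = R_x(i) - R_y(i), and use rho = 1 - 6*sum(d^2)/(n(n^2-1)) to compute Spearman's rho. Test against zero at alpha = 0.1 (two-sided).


Step 1: Rank x and y separately (midranks; no ties here).
rank(x): 12->5, 16->8, 4->3, 2->2, 17->9, 13->6, 1->1, 20->11, 11->4, 19->10, 14->7
rank(y): 1->1, 11->11, 3->3, 2->2, 9->9, 6->6, 5->5, 8->8, 4->4, 10->10, 7->7
Step 2: d_i = R_x(i) - R_y(i); compute d_i^2.
  (5-1)^2=16, (8-11)^2=9, (3-3)^2=0, (2-2)^2=0, (9-9)^2=0, (6-6)^2=0, (1-5)^2=16, (11-8)^2=9, (4-4)^2=0, (10-10)^2=0, (7-7)^2=0
sum(d^2) = 50.
Step 3: rho = 1 - 6*50 / (11*(11^2 - 1)) = 1 - 300/1320 = 0.772727.
Step 4: Under H0, t = rho * sqrt((n-2)/(1-rho^2)) = 3.6522 ~ t(9).
Step 5: Two-sided p-value from the t-distribution with 9 df = 0.005299.
Step 6: alpha = 0.1. reject H0.

rho = 0.7727, p = 0.005299, reject H0 at alpha = 0.1.


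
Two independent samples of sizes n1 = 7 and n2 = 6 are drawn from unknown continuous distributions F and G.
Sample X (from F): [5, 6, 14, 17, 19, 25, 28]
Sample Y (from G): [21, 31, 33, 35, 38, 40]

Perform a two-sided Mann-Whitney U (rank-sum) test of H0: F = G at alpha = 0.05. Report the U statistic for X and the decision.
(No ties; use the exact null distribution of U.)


Step 1: Combine and sort all 13 observations; assign midranks.
sorted (value, group): (5,X), (6,X), (14,X), (17,X), (19,X), (21,Y), (25,X), (28,X), (31,Y), (33,Y), (35,Y), (38,Y), (40,Y)
ranks: 5->1, 6->2, 14->3, 17->4, 19->5, 21->6, 25->7, 28->8, 31->9, 33->10, 35->11, 38->12, 40->13
Step 2: Rank sum for X: R1 = 1 + 2 + 3 + 4 + 5 + 7 + 8 = 30.
Step 3: U_X = R1 - n1(n1+1)/2 = 30 - 7*8/2 = 30 - 28 = 2.
       U_Y = n1*n2 - U_X = 42 - 2 = 40.
Step 4: No ties, so the exact null distribution of U (based on enumerating the C(13,7) = 1716 equally likely rank assignments) gives the two-sided p-value.
Step 5: p-value = 0.004662; compare to alpha = 0.05. reject H0.

U_X = 2, p = 0.004662, reject H0 at alpha = 0.05.


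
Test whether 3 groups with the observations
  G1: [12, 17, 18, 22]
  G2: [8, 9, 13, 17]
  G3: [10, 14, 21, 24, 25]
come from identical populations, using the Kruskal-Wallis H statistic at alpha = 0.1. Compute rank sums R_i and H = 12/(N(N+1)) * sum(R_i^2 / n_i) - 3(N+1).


Step 1: Combine all N = 13 observations and assign midranks.
sorted (value, group, rank): (8,G2,1), (9,G2,2), (10,G3,3), (12,G1,4), (13,G2,5), (14,G3,6), (17,G1,7.5), (17,G2,7.5), (18,G1,9), (21,G3,10), (22,G1,11), (24,G3,12), (25,G3,13)
Step 2: Sum ranks within each group.
R_1 = 31.5 (n_1 = 4)
R_2 = 15.5 (n_2 = 4)
R_3 = 44 (n_3 = 5)
Step 3: H = 12/(N(N+1)) * sum(R_i^2/n_i) - 3(N+1)
     = 12/(13*14) * (31.5^2/4 + 15.5^2/4 + 44^2/5) - 3*14
     = 0.065934 * 695.325 - 42
     = 3.845604.
Step 4: Ties present; correction factor C = 1 - 6/(13^3 - 13) = 0.997253. Corrected H = 3.845604 / 0.997253 = 3.856198.
Step 5: Under H0, H ~ chi^2(2); p-value = 0.145424.
Step 6: alpha = 0.1. fail to reject H0.

H = 3.8562, df = 2, p = 0.145424, fail to reject H0.


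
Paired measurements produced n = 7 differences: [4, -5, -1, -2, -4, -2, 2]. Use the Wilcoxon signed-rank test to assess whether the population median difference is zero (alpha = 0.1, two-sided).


Step 1: Drop any zero differences (none here) and take |d_i|.
|d| = [4, 5, 1, 2, 4, 2, 2]
Step 2: Midrank |d_i| (ties get averaged ranks).
ranks: |4|->5.5, |5|->7, |1|->1, |2|->3, |4|->5.5, |2|->3, |2|->3
Step 3: Attach original signs; sum ranks with positive sign and with negative sign.
W+ = 5.5 + 3 = 8.5
W- = 7 + 1 + 3 + 5.5 + 3 = 19.5
(Check: W+ + W- = 28 should equal n(n+1)/2 = 28.)
Step 4: Test statistic W = min(W+, W-) = 8.5.
Step 5: Ties in |d|, so use the tie-corrected normal approximation.
        E[W] = n(n+1)/4 = 7*8/4 = 14.
        Tie groups: |d|=2 (t=3), |d|=4 (t=2); sum(t^3 - t) = 30.
        Var[W] = n(n+1)(2n+1)/24 - sum(t^3-t)/48 = 840/24 - 30/48 = 34.375.
        z = (W - E[W]) / sqrt(Var[W]) = (8.5 - 14) / 5.8630 = -0.9381.
        Two-sided p = 2*Phi(z) = 0.348202.
Step 6: alpha = 0.1. fail to reject H0.

W+ = 8.5, W- = 19.5, W = min = 8.5, p = 0.348202, fail to reject H0.


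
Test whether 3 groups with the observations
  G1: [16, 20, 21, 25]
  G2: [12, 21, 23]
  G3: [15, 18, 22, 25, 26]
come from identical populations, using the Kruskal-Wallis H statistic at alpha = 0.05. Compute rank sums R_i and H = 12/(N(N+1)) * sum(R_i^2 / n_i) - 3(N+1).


Step 1: Combine all N = 12 observations and assign midranks.
sorted (value, group, rank): (12,G2,1), (15,G3,2), (16,G1,3), (18,G3,4), (20,G1,5), (21,G1,6.5), (21,G2,6.5), (22,G3,8), (23,G2,9), (25,G1,10.5), (25,G3,10.5), (26,G3,12)
Step 2: Sum ranks within each group.
R_1 = 25 (n_1 = 4)
R_2 = 16.5 (n_2 = 3)
R_3 = 36.5 (n_3 = 5)
Step 3: H = 12/(N(N+1)) * sum(R_i^2/n_i) - 3(N+1)
     = 12/(12*13) * (25^2/4 + 16.5^2/3 + 36.5^2/5) - 3*13
     = 0.076923 * 513.45 - 39
     = 0.496154.
Step 4: Ties present; correction factor C = 1 - 12/(12^3 - 12) = 0.993007. Corrected H = 0.496154 / 0.993007 = 0.499648.
Step 5: Under H0, H ~ chi^2(2); p-value = 0.778938.
Step 6: alpha = 0.05. fail to reject H0.

H = 0.4996, df = 2, p = 0.778938, fail to reject H0.


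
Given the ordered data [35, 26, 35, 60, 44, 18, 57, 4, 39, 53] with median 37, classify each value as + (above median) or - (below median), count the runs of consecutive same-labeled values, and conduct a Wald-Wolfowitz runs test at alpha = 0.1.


Step 1: Compute median = 37; label A = above, B = below.
Labels in order: BBBAABABAA  (n_A = 5, n_B = 5)
Step 2: Count runs R = 6.
Step 3: Under H0 (random ordering), E[R] = 2*n_A*n_B/(n_A+n_B) + 1 = 2*5*5/10 + 1 = 6.0000.
        Var[R] = 2*n_A*n_B*(2*n_A*n_B - n_A - n_B) / ((n_A+n_B)^2 * (n_A+n_B-1)) = 2000/900 = 2.2222.
        SD[R] = 1.4907.
Step 4: R = E[R], so z = 0 with no continuity correction.
Step 5: Two-sided p-value via normal approximation = 2*(1 - Phi(|z|)) = 1.000000.
Step 6: alpha = 0.1. fail to reject H0.

R = 6, z = 0.0000, p = 1.000000, fail to reject H0.


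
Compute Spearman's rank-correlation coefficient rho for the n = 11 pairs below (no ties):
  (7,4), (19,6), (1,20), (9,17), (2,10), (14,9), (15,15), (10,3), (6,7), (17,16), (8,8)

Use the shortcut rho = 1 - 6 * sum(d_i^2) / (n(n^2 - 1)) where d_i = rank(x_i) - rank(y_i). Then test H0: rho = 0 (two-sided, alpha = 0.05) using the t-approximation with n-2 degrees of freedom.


Step 1: Rank x and y separately (midranks; no ties here).
rank(x): 7->4, 19->11, 1->1, 9->6, 2->2, 14->8, 15->9, 10->7, 6->3, 17->10, 8->5
rank(y): 4->2, 6->3, 20->11, 17->10, 10->7, 9->6, 15->8, 3->1, 7->4, 16->9, 8->5
Step 2: d_i = R_x(i) - R_y(i); compute d_i^2.
  (4-2)^2=4, (11-3)^2=64, (1-11)^2=100, (6-10)^2=16, (2-7)^2=25, (8-6)^2=4, (9-8)^2=1, (7-1)^2=36, (3-4)^2=1, (10-9)^2=1, (5-5)^2=0
sum(d^2) = 252.
Step 3: rho = 1 - 6*252 / (11*(11^2 - 1)) = 1 - 1512/1320 = -0.145455.
Step 4: Under H0, t = rho * sqrt((n-2)/(1-rho^2)) = -0.4411 ~ t(9).
Step 5: Two-sided p-value from the t-distribution with 9 df = 0.669579.
Step 6: alpha = 0.05. fail to reject H0.

rho = -0.1455, p = 0.669579, fail to reject H0 at alpha = 0.05.


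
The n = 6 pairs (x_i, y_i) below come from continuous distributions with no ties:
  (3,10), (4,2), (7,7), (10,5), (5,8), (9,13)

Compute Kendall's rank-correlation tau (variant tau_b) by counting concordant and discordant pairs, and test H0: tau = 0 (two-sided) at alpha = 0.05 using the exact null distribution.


Step 1: Enumerate the 15 unordered pairs (i,j) with i<j and classify each by sign(x_j-x_i) * sign(y_j-y_i).
  (1,2):dx=+1,dy=-8->D; (1,3):dx=+4,dy=-3->D; (1,4):dx=+7,dy=-5->D; (1,5):dx=+2,dy=-2->D
  (1,6):dx=+6,dy=+3->C; (2,3):dx=+3,dy=+5->C; (2,4):dx=+6,dy=+3->C; (2,5):dx=+1,dy=+6->C
  (2,6):dx=+5,dy=+11->C; (3,4):dx=+3,dy=-2->D; (3,5):dx=-2,dy=+1->D; (3,6):dx=+2,dy=+6->C
  (4,5):dx=-5,dy=+3->D; (4,6):dx=-1,dy=+8->D; (5,6):dx=+4,dy=+5->C
Step 2: C = 7, D = 8, total pairs = 15.
Step 3: tau = (C - D)/(n(n-1)/2) = (7 - 8)/15 = -0.066667.
Step 4: Exact two-sided p-value (enumerate n! = 720 permutations of y under H0): p = 1.000000.
Step 5: alpha = 0.05. fail to reject H0.

tau_b = -0.0667 (C=7, D=8), p = 1.000000, fail to reject H0.


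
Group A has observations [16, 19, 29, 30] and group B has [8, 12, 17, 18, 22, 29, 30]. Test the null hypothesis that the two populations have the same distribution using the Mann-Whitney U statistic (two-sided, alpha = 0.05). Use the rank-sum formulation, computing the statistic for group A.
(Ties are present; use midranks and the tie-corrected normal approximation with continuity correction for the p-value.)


Step 1: Combine and sort all 11 observations; assign midranks.
sorted (value, group): (8,Y), (12,Y), (16,X), (17,Y), (18,Y), (19,X), (22,Y), (29,X), (29,Y), (30,X), (30,Y)
ranks: 8->1, 12->2, 16->3, 17->4, 18->5, 19->6, 22->7, 29->8.5, 29->8.5, 30->10.5, 30->10.5
Step 2: Rank sum for X: R1 = 3 + 6 + 8.5 + 10.5 = 28.
Step 3: U_X = R1 - n1(n1+1)/2 = 28 - 4*5/2 = 28 - 10 = 18.
       U_Y = n1*n2 - U_X = 28 - 18 = 10.
Step 4: Ties are present, so use the tie-corrected normal approximation (with continuity correction) for the p-value.
Step 5: p-value = 0.506393; compare to alpha = 0.05. fail to reject H0.

U_X = 18, p = 0.506393, fail to reject H0 at alpha = 0.05.


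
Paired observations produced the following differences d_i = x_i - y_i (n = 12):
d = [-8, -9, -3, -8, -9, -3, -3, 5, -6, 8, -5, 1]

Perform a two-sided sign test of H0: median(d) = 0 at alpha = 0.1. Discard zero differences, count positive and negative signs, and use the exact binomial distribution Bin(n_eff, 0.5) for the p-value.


Step 1: Discard zero differences. Original n = 12; n_eff = number of nonzero differences = 12.
Nonzero differences (with sign): -8, -9, -3, -8, -9, -3, -3, +5, -6, +8, -5, +1
Step 2: Count signs: positive = 3, negative = 9.
Step 3: Under H0: P(positive) = 0.5, so the number of positives S ~ Bin(12, 0.5).
Step 4: Two-sided exact p-value = sum of Bin(12,0.5) probabilities at or below the observed probability = 0.145996.
Step 5: alpha = 0.1. fail to reject H0.

n_eff = 12, pos = 3, neg = 9, p = 0.145996, fail to reject H0.


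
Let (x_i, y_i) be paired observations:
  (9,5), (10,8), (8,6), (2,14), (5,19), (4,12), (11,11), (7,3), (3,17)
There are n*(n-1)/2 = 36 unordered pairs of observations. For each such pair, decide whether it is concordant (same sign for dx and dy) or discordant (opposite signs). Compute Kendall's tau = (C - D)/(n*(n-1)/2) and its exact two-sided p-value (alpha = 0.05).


Step 1: Enumerate the 36 unordered pairs (i,j) with i<j and classify each by sign(x_j-x_i) * sign(y_j-y_i).
  (1,2):dx=+1,dy=+3->C; (1,3):dx=-1,dy=+1->D; (1,4):dx=-7,dy=+9->D; (1,5):dx=-4,dy=+14->D
  (1,6):dx=-5,dy=+7->D; (1,7):dx=+2,dy=+6->C; (1,8):dx=-2,dy=-2->C; (1,9):dx=-6,dy=+12->D
  (2,3):dx=-2,dy=-2->C; (2,4):dx=-8,dy=+6->D; (2,5):dx=-5,dy=+11->D; (2,6):dx=-6,dy=+4->D
  (2,7):dx=+1,dy=+3->C; (2,8):dx=-3,dy=-5->C; (2,9):dx=-7,dy=+9->D; (3,4):dx=-6,dy=+8->D
  (3,5):dx=-3,dy=+13->D; (3,6):dx=-4,dy=+6->D; (3,7):dx=+3,dy=+5->C; (3,8):dx=-1,dy=-3->C
  (3,9):dx=-5,dy=+11->D; (4,5):dx=+3,dy=+5->C; (4,6):dx=+2,dy=-2->D; (4,7):dx=+9,dy=-3->D
  (4,8):dx=+5,dy=-11->D; (4,9):dx=+1,dy=+3->C; (5,6):dx=-1,dy=-7->C; (5,7):dx=+6,dy=-8->D
  (5,8):dx=+2,dy=-16->D; (5,9):dx=-2,dy=-2->C; (6,7):dx=+7,dy=-1->D; (6,8):dx=+3,dy=-9->D
  (6,9):dx=-1,dy=+5->D; (7,8):dx=-4,dy=-8->C; (7,9):dx=-8,dy=+6->D; (8,9):dx=-4,dy=+14->D
Step 2: C = 13, D = 23, total pairs = 36.
Step 3: tau = (C - D)/(n(n-1)/2) = (13 - 23)/36 = -0.277778.
Step 4: Exact two-sided p-value (enumerate n! = 362880 permutations of y under H0): p = 0.358488.
Step 5: alpha = 0.05. fail to reject H0.

tau_b = -0.2778 (C=13, D=23), p = 0.358488, fail to reject H0.


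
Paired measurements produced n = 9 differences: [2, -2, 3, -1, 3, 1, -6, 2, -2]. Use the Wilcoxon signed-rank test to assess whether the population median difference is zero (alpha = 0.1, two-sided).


Step 1: Drop any zero differences (none here) and take |d_i|.
|d| = [2, 2, 3, 1, 3, 1, 6, 2, 2]
Step 2: Midrank |d_i| (ties get averaged ranks).
ranks: |2|->4.5, |2|->4.5, |3|->7.5, |1|->1.5, |3|->7.5, |1|->1.5, |6|->9, |2|->4.5, |2|->4.5
Step 3: Attach original signs; sum ranks with positive sign and with negative sign.
W+ = 4.5 + 7.5 + 7.5 + 1.5 + 4.5 = 25.5
W- = 4.5 + 1.5 + 9 + 4.5 = 19.5
(Check: W+ + W- = 45 should equal n(n+1)/2 = 45.)
Step 4: Test statistic W = min(W+, W-) = 19.5.
Step 5: Ties in |d|, so use the tie-corrected normal approximation.
        E[W] = n(n+1)/4 = 9*10/4 = 22.5.
        Tie groups: |d|=1 (t=2), |d|=2 (t=4), |d|=3 (t=2); sum(t^3 - t) = 72.
        Var[W] = n(n+1)(2n+1)/24 - sum(t^3-t)/48 = 1710/24 - 72/48 = 69.75.
        z = (W - E[W]) / sqrt(Var[W]) = (19.5 - 22.5) / 8.3516 = -0.3592.
        Two-sided p = 2*Phi(z) = 0.719438.
Step 6: alpha = 0.1. fail to reject H0.

W+ = 25.5, W- = 19.5, W = min = 19.5, p = 0.719438, fail to reject H0.


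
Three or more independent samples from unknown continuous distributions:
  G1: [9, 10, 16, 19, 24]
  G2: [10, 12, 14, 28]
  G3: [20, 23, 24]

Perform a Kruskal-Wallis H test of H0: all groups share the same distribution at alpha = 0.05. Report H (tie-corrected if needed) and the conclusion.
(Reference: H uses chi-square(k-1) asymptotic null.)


Step 1: Combine all N = 12 observations and assign midranks.
sorted (value, group, rank): (9,G1,1), (10,G1,2.5), (10,G2,2.5), (12,G2,4), (14,G2,5), (16,G1,6), (19,G1,7), (20,G3,8), (23,G3,9), (24,G1,10.5), (24,G3,10.5), (28,G2,12)
Step 2: Sum ranks within each group.
R_1 = 27 (n_1 = 5)
R_2 = 23.5 (n_2 = 4)
R_3 = 27.5 (n_3 = 3)
Step 3: H = 12/(N(N+1)) * sum(R_i^2/n_i) - 3(N+1)
     = 12/(12*13) * (27^2/5 + 23.5^2/4 + 27.5^2/3) - 3*13
     = 0.076923 * 535.946 - 39
     = 2.226603.
Step 4: Ties present; correction factor C = 1 - 12/(12^3 - 12) = 0.993007. Corrected H = 2.226603 / 0.993007 = 2.242283.
Step 5: Under H0, H ~ chi^2(2); p-value = 0.325908.
Step 6: alpha = 0.05. fail to reject H0.

H = 2.2423, df = 2, p = 0.325908, fail to reject H0.


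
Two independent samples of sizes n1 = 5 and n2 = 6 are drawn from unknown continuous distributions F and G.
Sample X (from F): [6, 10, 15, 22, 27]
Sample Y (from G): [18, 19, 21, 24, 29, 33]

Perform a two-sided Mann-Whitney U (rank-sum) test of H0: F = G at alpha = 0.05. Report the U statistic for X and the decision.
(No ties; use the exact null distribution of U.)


Step 1: Combine and sort all 11 observations; assign midranks.
sorted (value, group): (6,X), (10,X), (15,X), (18,Y), (19,Y), (21,Y), (22,X), (24,Y), (27,X), (29,Y), (33,Y)
ranks: 6->1, 10->2, 15->3, 18->4, 19->5, 21->6, 22->7, 24->8, 27->9, 29->10, 33->11
Step 2: Rank sum for X: R1 = 1 + 2 + 3 + 7 + 9 = 22.
Step 3: U_X = R1 - n1(n1+1)/2 = 22 - 5*6/2 = 22 - 15 = 7.
       U_Y = n1*n2 - U_X = 30 - 7 = 23.
Step 4: No ties, so the exact null distribution of U (based on enumerating the C(11,5) = 462 equally likely rank assignments) gives the two-sided p-value.
Step 5: p-value = 0.177489; compare to alpha = 0.05. fail to reject H0.

U_X = 7, p = 0.177489, fail to reject H0 at alpha = 0.05.


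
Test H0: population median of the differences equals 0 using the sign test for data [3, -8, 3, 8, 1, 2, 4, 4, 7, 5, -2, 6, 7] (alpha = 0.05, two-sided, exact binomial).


Step 1: Discard zero differences. Original n = 13; n_eff = number of nonzero differences = 13.
Nonzero differences (with sign): +3, -8, +3, +8, +1, +2, +4, +4, +7, +5, -2, +6, +7
Step 2: Count signs: positive = 11, negative = 2.
Step 3: Under H0: P(positive) = 0.5, so the number of positives S ~ Bin(13, 0.5).
Step 4: Two-sided exact p-value = sum of Bin(13,0.5) probabilities at or below the observed probability = 0.022461.
Step 5: alpha = 0.05. reject H0.

n_eff = 13, pos = 11, neg = 2, p = 0.022461, reject H0.


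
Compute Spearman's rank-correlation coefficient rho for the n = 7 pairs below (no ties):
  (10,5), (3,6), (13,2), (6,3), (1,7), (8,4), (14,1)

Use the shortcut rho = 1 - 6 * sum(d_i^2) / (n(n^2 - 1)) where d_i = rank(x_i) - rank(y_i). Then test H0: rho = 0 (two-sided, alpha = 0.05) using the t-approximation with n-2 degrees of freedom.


Step 1: Rank x and y separately (midranks; no ties here).
rank(x): 10->5, 3->2, 13->6, 6->3, 1->1, 8->4, 14->7
rank(y): 5->5, 6->6, 2->2, 3->3, 7->7, 4->4, 1->1
Step 2: d_i = R_x(i) - R_y(i); compute d_i^2.
  (5-5)^2=0, (2-6)^2=16, (6-2)^2=16, (3-3)^2=0, (1-7)^2=36, (4-4)^2=0, (7-1)^2=36
sum(d^2) = 104.
Step 3: rho = 1 - 6*104 / (7*(7^2 - 1)) = 1 - 624/336 = -0.857143.
Step 4: Under H0, t = rho * sqrt((n-2)/(1-rho^2)) = -3.7210 ~ t(5).
Step 5: Two-sided p-value from the t-distribution with 5 df = 0.013697.
Step 6: alpha = 0.05. reject H0.

rho = -0.8571, p = 0.013697, reject H0 at alpha = 0.05.


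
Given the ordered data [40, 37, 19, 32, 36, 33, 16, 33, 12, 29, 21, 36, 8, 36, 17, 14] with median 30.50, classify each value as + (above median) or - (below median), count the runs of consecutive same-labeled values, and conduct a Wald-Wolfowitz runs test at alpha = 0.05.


Step 1: Compute median = 30.50; label A = above, B = below.
Labels in order: AABAAABABBBABABB  (n_A = 8, n_B = 8)
Step 2: Count runs R = 10.
Step 3: Under H0 (random ordering), E[R] = 2*n_A*n_B/(n_A+n_B) + 1 = 2*8*8/16 + 1 = 9.0000.
        Var[R] = 2*n_A*n_B*(2*n_A*n_B - n_A - n_B) / ((n_A+n_B)^2 * (n_A+n_B-1)) = 14336/3840 = 3.7333.
        SD[R] = 1.9322.
Step 4: Continuity-corrected z = (R - 0.5 - E[R]) / SD[R] = (10 - 0.5 - 9.0000) / 1.9322 = 0.2588.
Step 5: Two-sided p-value via normal approximation = 2*(1 - Phi(|z|)) = 0.795809.
Step 6: alpha = 0.05. fail to reject H0.

R = 10, z = 0.2588, p = 0.795809, fail to reject H0.


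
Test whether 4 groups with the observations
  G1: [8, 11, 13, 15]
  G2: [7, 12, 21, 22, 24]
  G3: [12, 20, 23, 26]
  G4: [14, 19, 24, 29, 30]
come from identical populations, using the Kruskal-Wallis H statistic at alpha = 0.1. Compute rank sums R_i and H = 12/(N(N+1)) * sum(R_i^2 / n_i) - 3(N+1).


Step 1: Combine all N = 18 observations and assign midranks.
sorted (value, group, rank): (7,G2,1), (8,G1,2), (11,G1,3), (12,G2,4.5), (12,G3,4.5), (13,G1,6), (14,G4,7), (15,G1,8), (19,G4,9), (20,G3,10), (21,G2,11), (22,G2,12), (23,G3,13), (24,G2,14.5), (24,G4,14.5), (26,G3,16), (29,G4,17), (30,G4,18)
Step 2: Sum ranks within each group.
R_1 = 19 (n_1 = 4)
R_2 = 43 (n_2 = 5)
R_3 = 43.5 (n_3 = 4)
R_4 = 65.5 (n_4 = 5)
Step 3: H = 12/(N(N+1)) * sum(R_i^2/n_i) - 3(N+1)
     = 12/(18*19) * (19^2/4 + 43^2/5 + 43.5^2/4 + 65.5^2/5) - 3*19
     = 0.035088 * 1791.16 - 57
     = 5.847807.
Step 4: Ties present; correction factor C = 1 - 12/(18^3 - 18) = 0.997936. Corrected H = 5.847807 / 0.997936 = 5.859902.
Step 5: Under H0, H ~ chi^2(3); p-value = 0.118629.
Step 6: alpha = 0.1. fail to reject H0.

H = 5.8599, df = 3, p = 0.118629, fail to reject H0.


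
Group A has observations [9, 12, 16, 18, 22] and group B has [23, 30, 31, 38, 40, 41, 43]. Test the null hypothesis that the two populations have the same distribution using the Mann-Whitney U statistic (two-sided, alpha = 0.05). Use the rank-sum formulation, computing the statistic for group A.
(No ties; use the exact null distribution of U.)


Step 1: Combine and sort all 12 observations; assign midranks.
sorted (value, group): (9,X), (12,X), (16,X), (18,X), (22,X), (23,Y), (30,Y), (31,Y), (38,Y), (40,Y), (41,Y), (43,Y)
ranks: 9->1, 12->2, 16->3, 18->4, 22->5, 23->6, 30->7, 31->8, 38->9, 40->10, 41->11, 43->12
Step 2: Rank sum for X: R1 = 1 + 2 + 3 + 4 + 5 = 15.
Step 3: U_X = R1 - n1(n1+1)/2 = 15 - 5*6/2 = 15 - 15 = 0.
       U_Y = n1*n2 - U_X = 35 - 0 = 35.
Step 4: No ties, so the exact null distribution of U (based on enumerating the C(12,5) = 792 equally likely rank assignments) gives the two-sided p-value.
Step 5: p-value = 0.002525; compare to alpha = 0.05. reject H0.

U_X = 0, p = 0.002525, reject H0 at alpha = 0.05.


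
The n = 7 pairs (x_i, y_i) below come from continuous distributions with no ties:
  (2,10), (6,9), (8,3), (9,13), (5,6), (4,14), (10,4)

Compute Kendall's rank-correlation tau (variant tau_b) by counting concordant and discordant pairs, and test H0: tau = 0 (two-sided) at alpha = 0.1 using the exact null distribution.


Step 1: Enumerate the 21 unordered pairs (i,j) with i<j and classify each by sign(x_j-x_i) * sign(y_j-y_i).
  (1,2):dx=+4,dy=-1->D; (1,3):dx=+6,dy=-7->D; (1,4):dx=+7,dy=+3->C; (1,5):dx=+3,dy=-4->D
  (1,6):dx=+2,dy=+4->C; (1,7):dx=+8,dy=-6->D; (2,3):dx=+2,dy=-6->D; (2,4):dx=+3,dy=+4->C
  (2,5):dx=-1,dy=-3->C; (2,6):dx=-2,dy=+5->D; (2,7):dx=+4,dy=-5->D; (3,4):dx=+1,dy=+10->C
  (3,5):dx=-3,dy=+3->D; (3,6):dx=-4,dy=+11->D; (3,7):dx=+2,dy=+1->C; (4,5):dx=-4,dy=-7->C
  (4,6):dx=-5,dy=+1->D; (4,7):dx=+1,dy=-9->D; (5,6):dx=-1,dy=+8->D; (5,7):dx=+5,dy=-2->D
  (6,7):dx=+6,dy=-10->D
Step 2: C = 7, D = 14, total pairs = 21.
Step 3: tau = (C - D)/(n(n-1)/2) = (7 - 14)/21 = -0.333333.
Step 4: Exact two-sided p-value (enumerate n! = 5040 permutations of y under H0): p = 0.381349.
Step 5: alpha = 0.1. fail to reject H0.

tau_b = -0.3333 (C=7, D=14), p = 0.381349, fail to reject H0.


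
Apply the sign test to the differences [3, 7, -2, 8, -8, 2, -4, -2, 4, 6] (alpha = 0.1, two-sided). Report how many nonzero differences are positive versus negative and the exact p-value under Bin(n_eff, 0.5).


Step 1: Discard zero differences. Original n = 10; n_eff = number of nonzero differences = 10.
Nonzero differences (with sign): +3, +7, -2, +8, -8, +2, -4, -2, +4, +6
Step 2: Count signs: positive = 6, negative = 4.
Step 3: Under H0: P(positive) = 0.5, so the number of positives S ~ Bin(10, 0.5).
Step 4: Two-sided exact p-value = sum of Bin(10,0.5) probabilities at or below the observed probability = 0.753906.
Step 5: alpha = 0.1. fail to reject H0.

n_eff = 10, pos = 6, neg = 4, p = 0.753906, fail to reject H0.


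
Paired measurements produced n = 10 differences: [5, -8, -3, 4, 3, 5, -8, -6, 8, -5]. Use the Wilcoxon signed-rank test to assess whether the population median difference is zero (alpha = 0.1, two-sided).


Step 1: Drop any zero differences (none here) and take |d_i|.
|d| = [5, 8, 3, 4, 3, 5, 8, 6, 8, 5]
Step 2: Midrank |d_i| (ties get averaged ranks).
ranks: |5|->5, |8|->9, |3|->1.5, |4|->3, |3|->1.5, |5|->5, |8|->9, |6|->7, |8|->9, |5|->5
Step 3: Attach original signs; sum ranks with positive sign and with negative sign.
W+ = 5 + 3 + 1.5 + 5 + 9 = 23.5
W- = 9 + 1.5 + 9 + 7 + 5 = 31.5
(Check: W+ + W- = 55 should equal n(n+1)/2 = 55.)
Step 4: Test statistic W = min(W+, W-) = 23.5.
Step 5: Ties in |d|, so use the tie-corrected normal approximation.
        E[W] = n(n+1)/4 = 10*11/4 = 27.5.
        Tie groups: |d|=3 (t=2), |d|=5 (t=3), |d|=8 (t=3); sum(t^3 - t) = 54.
        Var[W] = n(n+1)(2n+1)/24 - sum(t^3-t)/48 = 2310/24 - 54/48 = 95.125.
        z = (W - E[W]) / sqrt(Var[W]) = (23.5 - 27.5) / 9.7532 = -0.4101.
        Two-sided p = 2*Phi(z) = 0.681717.
Step 6: alpha = 0.1. fail to reject H0.

W+ = 23.5, W- = 31.5, W = min = 23.5, p = 0.681717, fail to reject H0.


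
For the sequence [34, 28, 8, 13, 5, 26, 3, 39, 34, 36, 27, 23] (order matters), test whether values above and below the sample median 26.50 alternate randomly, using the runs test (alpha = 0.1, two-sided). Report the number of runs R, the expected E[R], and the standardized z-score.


Step 1: Compute median = 26.50; label A = above, B = below.
Labels in order: AABBBBBAAAAB  (n_A = 6, n_B = 6)
Step 2: Count runs R = 4.
Step 3: Under H0 (random ordering), E[R] = 2*n_A*n_B/(n_A+n_B) + 1 = 2*6*6/12 + 1 = 7.0000.
        Var[R] = 2*n_A*n_B*(2*n_A*n_B - n_A - n_B) / ((n_A+n_B)^2 * (n_A+n_B-1)) = 4320/1584 = 2.7273.
        SD[R] = 1.6514.
Step 4: Continuity-corrected z = (R + 0.5 - E[R]) / SD[R] = (4 + 0.5 - 7.0000) / 1.6514 = -1.5138.
Step 5: Two-sided p-value via normal approximation = 2*(1 - Phi(|z|)) = 0.130070.
Step 6: alpha = 0.1. fail to reject H0.

R = 4, z = -1.5138, p = 0.130070, fail to reject H0.


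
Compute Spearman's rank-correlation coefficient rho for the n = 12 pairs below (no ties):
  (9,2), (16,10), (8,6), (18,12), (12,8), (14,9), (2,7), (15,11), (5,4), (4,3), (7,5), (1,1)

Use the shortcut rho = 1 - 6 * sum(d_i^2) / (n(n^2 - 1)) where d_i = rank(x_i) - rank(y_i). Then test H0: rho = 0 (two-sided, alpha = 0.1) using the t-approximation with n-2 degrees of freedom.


Step 1: Rank x and y separately (midranks; no ties here).
rank(x): 9->7, 16->11, 8->6, 18->12, 12->8, 14->9, 2->2, 15->10, 5->4, 4->3, 7->5, 1->1
rank(y): 2->2, 10->10, 6->6, 12->12, 8->8, 9->9, 7->7, 11->11, 4->4, 3->3, 5->5, 1->1
Step 2: d_i = R_x(i) - R_y(i); compute d_i^2.
  (7-2)^2=25, (11-10)^2=1, (6-6)^2=0, (12-12)^2=0, (8-8)^2=0, (9-9)^2=0, (2-7)^2=25, (10-11)^2=1, (4-4)^2=0, (3-3)^2=0, (5-5)^2=0, (1-1)^2=0
sum(d^2) = 52.
Step 3: rho = 1 - 6*52 / (12*(12^2 - 1)) = 1 - 312/1716 = 0.818182.
Step 4: Under H0, t = rho * sqrt((n-2)/(1-rho^2)) = 4.5000 ~ t(10).
Step 5: Two-sided p-value from the t-distribution with 10 df = 0.001143.
Step 6: alpha = 0.1. reject H0.

rho = 0.8182, p = 0.001143, reject H0 at alpha = 0.1.


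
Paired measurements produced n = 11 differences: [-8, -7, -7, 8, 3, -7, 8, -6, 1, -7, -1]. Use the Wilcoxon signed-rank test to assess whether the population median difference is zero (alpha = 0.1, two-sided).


Step 1: Drop any zero differences (none here) and take |d_i|.
|d| = [8, 7, 7, 8, 3, 7, 8, 6, 1, 7, 1]
Step 2: Midrank |d_i| (ties get averaged ranks).
ranks: |8|->10, |7|->6.5, |7|->6.5, |8|->10, |3|->3, |7|->6.5, |8|->10, |6|->4, |1|->1.5, |7|->6.5, |1|->1.5
Step 3: Attach original signs; sum ranks with positive sign and with negative sign.
W+ = 10 + 3 + 10 + 1.5 = 24.5
W- = 10 + 6.5 + 6.5 + 6.5 + 4 + 6.5 + 1.5 = 41.5
(Check: W+ + W- = 66 should equal n(n+1)/2 = 66.)
Step 4: Test statistic W = min(W+, W-) = 24.5.
Step 5: Ties in |d|, so use the tie-corrected normal approximation.
        E[W] = n(n+1)/4 = 11*12/4 = 33.
        Tie groups: |d|=1 (t=2), |d|=7 (t=4), |d|=8 (t=3); sum(t^3 - t) = 90.
        Var[W] = n(n+1)(2n+1)/24 - sum(t^3-t)/48 = 3036/24 - 90/48 = 124.625.
        z = (W - E[W]) / sqrt(Var[W]) = (24.5 - 33) / 11.1636 = -0.7614.
        Two-sided p = 2*Phi(z) = 0.446415.
Step 6: alpha = 0.1. fail to reject H0.

W+ = 24.5, W- = 41.5, W = min = 24.5, p = 0.446415, fail to reject H0.


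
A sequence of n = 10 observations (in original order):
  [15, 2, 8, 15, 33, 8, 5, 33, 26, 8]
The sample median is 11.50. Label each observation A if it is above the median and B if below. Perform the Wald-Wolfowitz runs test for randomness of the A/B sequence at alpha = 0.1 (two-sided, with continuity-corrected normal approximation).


Step 1: Compute median = 11.50; label A = above, B = below.
Labels in order: ABBAABBAAB  (n_A = 5, n_B = 5)
Step 2: Count runs R = 6.
Step 3: Under H0 (random ordering), E[R] = 2*n_A*n_B/(n_A+n_B) + 1 = 2*5*5/10 + 1 = 6.0000.
        Var[R] = 2*n_A*n_B*(2*n_A*n_B - n_A - n_B) / ((n_A+n_B)^2 * (n_A+n_B-1)) = 2000/900 = 2.2222.
        SD[R] = 1.4907.
Step 4: R = E[R], so z = 0 with no continuity correction.
Step 5: Two-sided p-value via normal approximation = 2*(1 - Phi(|z|)) = 1.000000.
Step 6: alpha = 0.1. fail to reject H0.

R = 6, z = 0.0000, p = 1.000000, fail to reject H0.


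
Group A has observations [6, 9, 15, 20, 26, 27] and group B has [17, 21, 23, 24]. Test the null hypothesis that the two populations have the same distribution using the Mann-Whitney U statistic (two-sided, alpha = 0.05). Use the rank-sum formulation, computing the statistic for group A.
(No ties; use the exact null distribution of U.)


Step 1: Combine and sort all 10 observations; assign midranks.
sorted (value, group): (6,X), (9,X), (15,X), (17,Y), (20,X), (21,Y), (23,Y), (24,Y), (26,X), (27,X)
ranks: 6->1, 9->2, 15->3, 17->4, 20->5, 21->6, 23->7, 24->8, 26->9, 27->10
Step 2: Rank sum for X: R1 = 1 + 2 + 3 + 5 + 9 + 10 = 30.
Step 3: U_X = R1 - n1(n1+1)/2 = 30 - 6*7/2 = 30 - 21 = 9.
       U_Y = n1*n2 - U_X = 24 - 9 = 15.
Step 4: No ties, so the exact null distribution of U (based on enumerating the C(10,6) = 210 equally likely rank assignments) gives the two-sided p-value.
Step 5: p-value = 0.609524; compare to alpha = 0.05. fail to reject H0.

U_X = 9, p = 0.609524, fail to reject H0 at alpha = 0.05.


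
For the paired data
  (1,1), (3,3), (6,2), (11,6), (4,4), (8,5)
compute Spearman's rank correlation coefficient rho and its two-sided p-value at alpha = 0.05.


Step 1: Rank x and y separately (midranks; no ties here).
rank(x): 1->1, 3->2, 6->4, 11->6, 4->3, 8->5
rank(y): 1->1, 3->3, 2->2, 6->6, 4->4, 5->5
Step 2: d_i = R_x(i) - R_y(i); compute d_i^2.
  (1-1)^2=0, (2-3)^2=1, (4-2)^2=4, (6-6)^2=0, (3-4)^2=1, (5-5)^2=0
sum(d^2) = 6.
Step 3: rho = 1 - 6*6 / (6*(6^2 - 1)) = 1 - 36/210 = 0.828571.
Step 4: Under H0, t = rho * sqrt((n-2)/(1-rho^2)) = 2.9598 ~ t(4).
Step 5: Two-sided p-value from the t-distribution with 4 df = 0.041563.
Step 6: alpha = 0.05. reject H0.

rho = 0.8286, p = 0.041563, reject H0 at alpha = 0.05.


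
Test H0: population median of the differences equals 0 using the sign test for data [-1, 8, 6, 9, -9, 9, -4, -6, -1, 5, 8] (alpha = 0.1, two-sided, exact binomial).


Step 1: Discard zero differences. Original n = 11; n_eff = number of nonzero differences = 11.
Nonzero differences (with sign): -1, +8, +6, +9, -9, +9, -4, -6, -1, +5, +8
Step 2: Count signs: positive = 6, negative = 5.
Step 3: Under H0: P(positive) = 0.5, so the number of positives S ~ Bin(11, 0.5).
Step 4: Two-sided exact p-value = sum of Bin(11,0.5) probabilities at or below the observed probability = 1.000000.
Step 5: alpha = 0.1. fail to reject H0.

n_eff = 11, pos = 6, neg = 5, p = 1.000000, fail to reject H0.


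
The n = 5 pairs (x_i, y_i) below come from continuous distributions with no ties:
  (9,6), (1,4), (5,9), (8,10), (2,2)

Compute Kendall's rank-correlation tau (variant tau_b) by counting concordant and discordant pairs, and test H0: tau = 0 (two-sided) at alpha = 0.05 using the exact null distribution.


Step 1: Enumerate the 10 unordered pairs (i,j) with i<j and classify each by sign(x_j-x_i) * sign(y_j-y_i).
  (1,2):dx=-8,dy=-2->C; (1,3):dx=-4,dy=+3->D; (1,4):dx=-1,dy=+4->D; (1,5):dx=-7,dy=-4->C
  (2,3):dx=+4,dy=+5->C; (2,4):dx=+7,dy=+6->C; (2,5):dx=+1,dy=-2->D; (3,4):dx=+3,dy=+1->C
  (3,5):dx=-3,dy=-7->C; (4,5):dx=-6,dy=-8->C
Step 2: C = 7, D = 3, total pairs = 10.
Step 3: tau = (C - D)/(n(n-1)/2) = (7 - 3)/10 = 0.400000.
Step 4: Exact two-sided p-value (enumerate n! = 120 permutations of y under H0): p = 0.483333.
Step 5: alpha = 0.05. fail to reject H0.

tau_b = 0.4000 (C=7, D=3), p = 0.483333, fail to reject H0.


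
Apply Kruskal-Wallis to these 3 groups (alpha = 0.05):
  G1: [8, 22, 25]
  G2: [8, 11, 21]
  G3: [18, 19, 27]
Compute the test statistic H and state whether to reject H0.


Step 1: Combine all N = 9 observations and assign midranks.
sorted (value, group, rank): (8,G1,1.5), (8,G2,1.5), (11,G2,3), (18,G3,4), (19,G3,5), (21,G2,6), (22,G1,7), (25,G1,8), (27,G3,9)
Step 2: Sum ranks within each group.
R_1 = 16.5 (n_1 = 3)
R_2 = 10.5 (n_2 = 3)
R_3 = 18 (n_3 = 3)
Step 3: H = 12/(N(N+1)) * sum(R_i^2/n_i) - 3(N+1)
     = 12/(9*10) * (16.5^2/3 + 10.5^2/3 + 18^2/3) - 3*10
     = 0.133333 * 235.5 - 30
     = 1.400000.
Step 4: Ties present; correction factor C = 1 - 6/(9^3 - 9) = 0.991667. Corrected H = 1.400000 / 0.991667 = 1.411765.
Step 5: Under H0, H ~ chi^2(2); p-value = 0.493673.
Step 6: alpha = 0.05. fail to reject H0.

H = 1.4118, df = 2, p = 0.493673, fail to reject H0.
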